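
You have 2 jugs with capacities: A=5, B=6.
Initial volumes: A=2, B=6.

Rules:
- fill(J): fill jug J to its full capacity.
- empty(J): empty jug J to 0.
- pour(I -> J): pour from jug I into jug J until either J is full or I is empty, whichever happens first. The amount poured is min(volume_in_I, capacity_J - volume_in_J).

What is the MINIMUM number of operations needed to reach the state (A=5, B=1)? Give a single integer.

Answer: 2

Derivation:
BFS from (A=2, B=6). One shortest path:
  1. empty(A) -> (A=0 B=6)
  2. pour(B -> A) -> (A=5 B=1)
Reached target in 2 moves.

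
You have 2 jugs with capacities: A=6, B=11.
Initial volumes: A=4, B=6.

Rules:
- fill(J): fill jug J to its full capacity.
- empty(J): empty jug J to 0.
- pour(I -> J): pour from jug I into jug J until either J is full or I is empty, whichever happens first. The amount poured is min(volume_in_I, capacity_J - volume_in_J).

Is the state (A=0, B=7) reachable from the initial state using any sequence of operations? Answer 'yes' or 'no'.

Answer: yes

Derivation:
BFS from (A=4, B=6):
  1. fill(A) -> (A=6 B=6)
  2. pour(A -> B) -> (A=1 B=11)
  3. empty(B) -> (A=1 B=0)
  4. pour(A -> B) -> (A=0 B=1)
  5. fill(A) -> (A=6 B=1)
  6. pour(A -> B) -> (A=0 B=7)
Target reached → yes.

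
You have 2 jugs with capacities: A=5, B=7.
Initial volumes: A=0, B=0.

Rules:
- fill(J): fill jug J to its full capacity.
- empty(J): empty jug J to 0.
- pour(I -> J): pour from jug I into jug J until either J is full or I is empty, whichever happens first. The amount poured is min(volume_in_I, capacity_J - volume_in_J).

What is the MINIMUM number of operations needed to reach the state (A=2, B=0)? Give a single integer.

Answer: 4

Derivation:
BFS from (A=0, B=0). One shortest path:
  1. fill(B) -> (A=0 B=7)
  2. pour(B -> A) -> (A=5 B=2)
  3. empty(A) -> (A=0 B=2)
  4. pour(B -> A) -> (A=2 B=0)
Reached target in 4 moves.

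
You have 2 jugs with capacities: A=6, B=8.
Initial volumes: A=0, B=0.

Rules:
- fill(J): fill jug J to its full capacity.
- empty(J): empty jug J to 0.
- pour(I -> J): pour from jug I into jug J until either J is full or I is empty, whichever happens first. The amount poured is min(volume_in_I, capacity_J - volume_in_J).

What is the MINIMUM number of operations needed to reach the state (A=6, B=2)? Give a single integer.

BFS from (A=0, B=0). One shortest path:
  1. fill(B) -> (A=0 B=8)
  2. pour(B -> A) -> (A=6 B=2)
Reached target in 2 moves.

Answer: 2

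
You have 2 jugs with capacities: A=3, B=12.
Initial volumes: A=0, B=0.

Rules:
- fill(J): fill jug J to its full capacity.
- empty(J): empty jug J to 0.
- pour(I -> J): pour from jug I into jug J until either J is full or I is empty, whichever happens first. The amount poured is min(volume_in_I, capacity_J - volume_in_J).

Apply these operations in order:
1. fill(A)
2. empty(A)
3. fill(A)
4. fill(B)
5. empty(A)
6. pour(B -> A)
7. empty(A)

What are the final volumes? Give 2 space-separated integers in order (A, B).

Step 1: fill(A) -> (A=3 B=0)
Step 2: empty(A) -> (A=0 B=0)
Step 3: fill(A) -> (A=3 B=0)
Step 4: fill(B) -> (A=3 B=12)
Step 5: empty(A) -> (A=0 B=12)
Step 6: pour(B -> A) -> (A=3 B=9)
Step 7: empty(A) -> (A=0 B=9)

Answer: 0 9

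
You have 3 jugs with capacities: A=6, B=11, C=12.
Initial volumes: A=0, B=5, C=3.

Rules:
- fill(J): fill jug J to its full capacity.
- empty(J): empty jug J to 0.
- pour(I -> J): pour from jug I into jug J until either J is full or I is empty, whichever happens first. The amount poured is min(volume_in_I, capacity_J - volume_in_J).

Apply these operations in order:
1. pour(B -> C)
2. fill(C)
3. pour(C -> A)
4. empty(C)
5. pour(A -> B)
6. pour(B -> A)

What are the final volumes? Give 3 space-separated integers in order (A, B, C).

Answer: 6 0 0

Derivation:
Step 1: pour(B -> C) -> (A=0 B=0 C=8)
Step 2: fill(C) -> (A=0 B=0 C=12)
Step 3: pour(C -> A) -> (A=6 B=0 C=6)
Step 4: empty(C) -> (A=6 B=0 C=0)
Step 5: pour(A -> B) -> (A=0 B=6 C=0)
Step 6: pour(B -> A) -> (A=6 B=0 C=0)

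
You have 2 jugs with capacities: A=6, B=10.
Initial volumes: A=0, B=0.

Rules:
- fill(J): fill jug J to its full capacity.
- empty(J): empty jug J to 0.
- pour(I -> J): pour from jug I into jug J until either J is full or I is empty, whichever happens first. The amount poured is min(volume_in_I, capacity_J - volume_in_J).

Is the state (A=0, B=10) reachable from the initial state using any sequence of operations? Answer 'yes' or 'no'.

Answer: yes

Derivation:
BFS from (A=0, B=0):
  1. fill(B) -> (A=0 B=10)
Target reached → yes.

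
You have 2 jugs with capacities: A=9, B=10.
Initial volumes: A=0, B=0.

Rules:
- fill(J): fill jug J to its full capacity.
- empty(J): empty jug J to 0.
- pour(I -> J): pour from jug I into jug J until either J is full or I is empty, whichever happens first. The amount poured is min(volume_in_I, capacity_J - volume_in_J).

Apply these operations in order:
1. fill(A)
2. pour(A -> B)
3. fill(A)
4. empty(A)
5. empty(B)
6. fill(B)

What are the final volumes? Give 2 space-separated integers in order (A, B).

Step 1: fill(A) -> (A=9 B=0)
Step 2: pour(A -> B) -> (A=0 B=9)
Step 3: fill(A) -> (A=9 B=9)
Step 4: empty(A) -> (A=0 B=9)
Step 5: empty(B) -> (A=0 B=0)
Step 6: fill(B) -> (A=0 B=10)

Answer: 0 10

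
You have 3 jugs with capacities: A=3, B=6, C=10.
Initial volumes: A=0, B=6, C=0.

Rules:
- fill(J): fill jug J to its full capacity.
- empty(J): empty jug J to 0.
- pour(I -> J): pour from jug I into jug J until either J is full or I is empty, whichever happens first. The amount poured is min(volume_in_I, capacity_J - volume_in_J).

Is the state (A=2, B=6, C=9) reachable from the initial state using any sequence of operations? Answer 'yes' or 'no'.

BFS from (A=0, B=6, C=0):
  1. fill(A) -> (A=3 B=6 C=0)
  2. pour(B -> C) -> (A=3 B=0 C=6)
  3. fill(B) -> (A=3 B=6 C=6)
  4. pour(B -> C) -> (A=3 B=2 C=10)
  5. empty(C) -> (A=3 B=2 C=0)
  6. pour(A -> C) -> (A=0 B=2 C=3)
  7. pour(B -> A) -> (A=2 B=0 C=3)
  8. fill(B) -> (A=2 B=6 C=3)
  9. pour(B -> C) -> (A=2 B=0 C=9)
  10. fill(B) -> (A=2 B=6 C=9)
Target reached → yes.

Answer: yes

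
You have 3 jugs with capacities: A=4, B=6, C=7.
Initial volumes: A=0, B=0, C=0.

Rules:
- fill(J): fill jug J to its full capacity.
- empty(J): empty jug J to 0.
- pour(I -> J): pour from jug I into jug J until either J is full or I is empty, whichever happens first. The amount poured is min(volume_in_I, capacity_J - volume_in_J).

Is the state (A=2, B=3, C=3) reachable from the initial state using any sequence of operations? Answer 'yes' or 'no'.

BFS explored all 190 reachable states.
Reachable set includes: (0,0,0), (0,0,1), (0,0,2), (0,0,3), (0,0,4), (0,0,5), (0,0,6), (0,0,7), (0,1,0), (0,1,1), (0,1,2), (0,1,3) ...
Target (A=2, B=3, C=3) not in reachable set → no.

Answer: no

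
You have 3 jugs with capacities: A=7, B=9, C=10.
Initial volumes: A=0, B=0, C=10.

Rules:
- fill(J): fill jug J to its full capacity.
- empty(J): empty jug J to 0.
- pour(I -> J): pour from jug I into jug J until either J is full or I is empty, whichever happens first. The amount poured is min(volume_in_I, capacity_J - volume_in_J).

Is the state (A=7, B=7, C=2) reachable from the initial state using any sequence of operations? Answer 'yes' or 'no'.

BFS from (A=0, B=0, C=10):
  1. fill(A) -> (A=7 B=0 C=10)
  2. fill(B) -> (A=7 B=9 C=10)
  3. empty(C) -> (A=7 B=9 C=0)
  4. pour(B -> C) -> (A=7 B=0 C=9)
  5. pour(A -> B) -> (A=0 B=7 C=9)
  6. pour(C -> A) -> (A=7 B=7 C=2)
Target reached → yes.

Answer: yes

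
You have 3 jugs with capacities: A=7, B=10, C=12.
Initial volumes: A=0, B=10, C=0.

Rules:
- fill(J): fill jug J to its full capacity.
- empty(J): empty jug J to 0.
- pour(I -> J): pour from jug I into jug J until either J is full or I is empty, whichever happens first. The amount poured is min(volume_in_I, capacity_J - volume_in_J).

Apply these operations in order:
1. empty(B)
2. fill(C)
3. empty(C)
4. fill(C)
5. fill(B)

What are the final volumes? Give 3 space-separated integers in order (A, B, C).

Answer: 0 10 12

Derivation:
Step 1: empty(B) -> (A=0 B=0 C=0)
Step 2: fill(C) -> (A=0 B=0 C=12)
Step 3: empty(C) -> (A=0 B=0 C=0)
Step 4: fill(C) -> (A=0 B=0 C=12)
Step 5: fill(B) -> (A=0 B=10 C=12)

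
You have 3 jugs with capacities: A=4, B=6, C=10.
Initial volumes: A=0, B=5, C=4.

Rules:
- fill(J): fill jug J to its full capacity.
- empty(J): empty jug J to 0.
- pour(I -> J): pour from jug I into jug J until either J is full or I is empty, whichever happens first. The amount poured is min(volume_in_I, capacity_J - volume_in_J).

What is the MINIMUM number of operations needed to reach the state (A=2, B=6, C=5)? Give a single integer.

BFS from (A=0, B=5, C=4). One shortest path:
  1. fill(A) -> (A=4 B=5 C=4)
  2. pour(A -> C) -> (A=0 B=5 C=8)
  3. pour(B -> A) -> (A=4 B=1 C=8)
  4. pour(A -> C) -> (A=2 B=1 C=10)
  5. pour(C -> B) -> (A=2 B=6 C=5)
Reached target in 5 moves.

Answer: 5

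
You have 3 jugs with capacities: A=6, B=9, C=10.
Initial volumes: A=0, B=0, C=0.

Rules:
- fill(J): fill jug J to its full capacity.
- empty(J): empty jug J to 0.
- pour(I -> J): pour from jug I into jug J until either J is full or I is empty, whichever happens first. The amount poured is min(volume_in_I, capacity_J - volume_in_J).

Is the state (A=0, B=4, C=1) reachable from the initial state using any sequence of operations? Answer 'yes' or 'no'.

Answer: yes

Derivation:
BFS from (A=0, B=0, C=0):
  1. fill(C) -> (A=0 B=0 C=10)
  2. pour(C -> A) -> (A=6 B=0 C=4)
  3. empty(A) -> (A=0 B=0 C=4)
  4. pour(C -> A) -> (A=4 B=0 C=0)
  5. fill(C) -> (A=4 B=0 C=10)
  6. pour(C -> B) -> (A=4 B=9 C=1)
  7. empty(B) -> (A=4 B=0 C=1)
  8. pour(A -> B) -> (A=0 B=4 C=1)
Target reached → yes.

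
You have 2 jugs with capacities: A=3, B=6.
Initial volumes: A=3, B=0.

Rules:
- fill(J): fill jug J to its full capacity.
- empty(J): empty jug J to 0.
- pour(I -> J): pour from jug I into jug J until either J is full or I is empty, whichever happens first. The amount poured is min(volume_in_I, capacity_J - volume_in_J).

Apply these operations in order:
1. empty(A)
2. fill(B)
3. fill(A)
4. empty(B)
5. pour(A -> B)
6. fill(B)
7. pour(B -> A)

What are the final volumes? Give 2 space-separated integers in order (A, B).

Step 1: empty(A) -> (A=0 B=0)
Step 2: fill(B) -> (A=0 B=6)
Step 3: fill(A) -> (A=3 B=6)
Step 4: empty(B) -> (A=3 B=0)
Step 5: pour(A -> B) -> (A=0 B=3)
Step 6: fill(B) -> (A=0 B=6)
Step 7: pour(B -> A) -> (A=3 B=3)

Answer: 3 3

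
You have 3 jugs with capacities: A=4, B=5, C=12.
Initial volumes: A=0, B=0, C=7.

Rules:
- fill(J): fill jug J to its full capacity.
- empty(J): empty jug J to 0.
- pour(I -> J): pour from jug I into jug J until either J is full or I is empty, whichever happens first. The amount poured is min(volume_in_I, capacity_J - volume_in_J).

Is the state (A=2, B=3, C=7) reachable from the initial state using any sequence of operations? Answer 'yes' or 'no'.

BFS explored all 258 reachable states.
Reachable set includes: (0,0,0), (0,0,1), (0,0,2), (0,0,3), (0,0,4), (0,0,5), (0,0,6), (0,0,7), (0,0,8), (0,0,9), (0,0,10), (0,0,11) ...
Target (A=2, B=3, C=7) not in reachable set → no.

Answer: no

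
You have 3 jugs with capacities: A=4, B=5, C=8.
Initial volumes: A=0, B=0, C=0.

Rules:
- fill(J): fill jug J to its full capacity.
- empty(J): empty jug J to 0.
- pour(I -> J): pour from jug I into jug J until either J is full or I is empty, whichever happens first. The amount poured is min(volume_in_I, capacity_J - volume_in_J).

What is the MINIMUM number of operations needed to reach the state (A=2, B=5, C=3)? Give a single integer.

Answer: 6

Derivation:
BFS from (A=0, B=0, C=0). One shortest path:
  1. fill(B) -> (A=0 B=5 C=0)
  2. pour(B -> C) -> (A=0 B=0 C=5)
  3. fill(B) -> (A=0 B=5 C=5)
  4. pour(B -> C) -> (A=0 B=2 C=8)
  5. pour(B -> A) -> (A=2 B=0 C=8)
  6. pour(C -> B) -> (A=2 B=5 C=3)
Reached target in 6 moves.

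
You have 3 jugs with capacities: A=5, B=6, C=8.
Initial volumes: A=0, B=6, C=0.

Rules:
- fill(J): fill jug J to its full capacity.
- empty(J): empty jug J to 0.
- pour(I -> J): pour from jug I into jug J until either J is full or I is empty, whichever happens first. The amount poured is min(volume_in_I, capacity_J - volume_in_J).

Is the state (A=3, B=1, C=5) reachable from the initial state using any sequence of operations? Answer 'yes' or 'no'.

BFS explored all 238 reachable states.
Reachable set includes: (0,0,0), (0,0,1), (0,0,2), (0,0,3), (0,0,4), (0,0,5), (0,0,6), (0,0,7), (0,0,8), (0,1,0), (0,1,1), (0,1,2) ...
Target (A=3, B=1, C=5) not in reachable set → no.

Answer: no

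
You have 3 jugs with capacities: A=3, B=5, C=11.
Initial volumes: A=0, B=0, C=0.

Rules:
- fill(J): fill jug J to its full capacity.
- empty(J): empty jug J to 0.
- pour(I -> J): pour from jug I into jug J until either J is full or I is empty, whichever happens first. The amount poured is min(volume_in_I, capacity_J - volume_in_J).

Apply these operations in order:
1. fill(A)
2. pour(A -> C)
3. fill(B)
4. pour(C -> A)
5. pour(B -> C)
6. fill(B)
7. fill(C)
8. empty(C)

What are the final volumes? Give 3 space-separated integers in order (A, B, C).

Answer: 3 5 0

Derivation:
Step 1: fill(A) -> (A=3 B=0 C=0)
Step 2: pour(A -> C) -> (A=0 B=0 C=3)
Step 3: fill(B) -> (A=0 B=5 C=3)
Step 4: pour(C -> A) -> (A=3 B=5 C=0)
Step 5: pour(B -> C) -> (A=3 B=0 C=5)
Step 6: fill(B) -> (A=3 B=5 C=5)
Step 7: fill(C) -> (A=3 B=5 C=11)
Step 8: empty(C) -> (A=3 B=5 C=0)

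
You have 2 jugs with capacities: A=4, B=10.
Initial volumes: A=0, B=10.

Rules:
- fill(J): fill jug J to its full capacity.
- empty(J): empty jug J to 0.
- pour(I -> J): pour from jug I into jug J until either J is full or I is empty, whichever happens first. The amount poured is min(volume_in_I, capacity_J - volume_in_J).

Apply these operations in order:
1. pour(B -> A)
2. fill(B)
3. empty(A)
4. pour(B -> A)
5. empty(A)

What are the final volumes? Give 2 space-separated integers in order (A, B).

Step 1: pour(B -> A) -> (A=4 B=6)
Step 2: fill(B) -> (A=4 B=10)
Step 3: empty(A) -> (A=0 B=10)
Step 4: pour(B -> A) -> (A=4 B=6)
Step 5: empty(A) -> (A=0 B=6)

Answer: 0 6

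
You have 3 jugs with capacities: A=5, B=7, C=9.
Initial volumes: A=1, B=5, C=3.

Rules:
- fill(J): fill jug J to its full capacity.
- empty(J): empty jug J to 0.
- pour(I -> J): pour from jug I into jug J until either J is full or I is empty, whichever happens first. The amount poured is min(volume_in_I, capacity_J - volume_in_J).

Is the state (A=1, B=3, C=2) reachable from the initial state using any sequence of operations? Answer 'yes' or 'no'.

BFS explored all 289 reachable states.
Reachable set includes: (0,0,0), (0,0,1), (0,0,2), (0,0,3), (0,0,4), (0,0,5), (0,0,6), (0,0,7), (0,0,8), (0,0,9), (0,1,0), (0,1,1) ...
Target (A=1, B=3, C=2) not in reachable set → no.

Answer: no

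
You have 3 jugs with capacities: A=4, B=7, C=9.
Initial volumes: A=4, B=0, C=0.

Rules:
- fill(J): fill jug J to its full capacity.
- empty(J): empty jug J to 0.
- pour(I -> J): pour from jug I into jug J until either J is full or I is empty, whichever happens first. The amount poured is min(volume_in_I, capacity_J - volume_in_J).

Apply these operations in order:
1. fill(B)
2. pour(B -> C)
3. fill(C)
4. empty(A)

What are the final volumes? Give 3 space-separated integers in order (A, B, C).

Answer: 0 0 9

Derivation:
Step 1: fill(B) -> (A=4 B=7 C=0)
Step 2: pour(B -> C) -> (A=4 B=0 C=7)
Step 3: fill(C) -> (A=4 B=0 C=9)
Step 4: empty(A) -> (A=0 B=0 C=9)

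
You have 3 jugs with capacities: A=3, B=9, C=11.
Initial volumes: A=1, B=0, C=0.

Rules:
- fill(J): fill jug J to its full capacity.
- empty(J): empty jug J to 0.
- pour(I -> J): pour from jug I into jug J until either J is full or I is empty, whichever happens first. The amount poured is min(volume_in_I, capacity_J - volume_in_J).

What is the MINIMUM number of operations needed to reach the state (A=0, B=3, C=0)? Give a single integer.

BFS from (A=1, B=0, C=0). One shortest path:
  1. fill(A) -> (A=3 B=0 C=0)
  2. pour(A -> B) -> (A=0 B=3 C=0)
Reached target in 2 moves.

Answer: 2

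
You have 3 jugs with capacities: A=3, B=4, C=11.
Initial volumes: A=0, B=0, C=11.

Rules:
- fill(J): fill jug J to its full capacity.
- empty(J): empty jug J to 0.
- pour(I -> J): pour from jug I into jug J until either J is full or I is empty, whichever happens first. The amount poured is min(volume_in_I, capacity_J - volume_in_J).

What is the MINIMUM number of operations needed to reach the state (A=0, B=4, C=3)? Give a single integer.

Answer: 3

Derivation:
BFS from (A=0, B=0, C=11). One shortest path:
  1. pour(C -> B) -> (A=0 B=4 C=7)
  2. empty(B) -> (A=0 B=0 C=7)
  3. pour(C -> B) -> (A=0 B=4 C=3)
Reached target in 3 moves.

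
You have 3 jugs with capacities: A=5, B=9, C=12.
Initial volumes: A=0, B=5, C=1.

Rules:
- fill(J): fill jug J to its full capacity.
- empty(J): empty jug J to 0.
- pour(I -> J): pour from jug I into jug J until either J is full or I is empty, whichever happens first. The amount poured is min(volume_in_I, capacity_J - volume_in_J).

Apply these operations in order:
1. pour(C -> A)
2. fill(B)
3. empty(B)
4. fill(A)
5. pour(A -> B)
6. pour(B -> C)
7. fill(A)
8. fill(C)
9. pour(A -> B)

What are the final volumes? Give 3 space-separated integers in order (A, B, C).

Step 1: pour(C -> A) -> (A=1 B=5 C=0)
Step 2: fill(B) -> (A=1 B=9 C=0)
Step 3: empty(B) -> (A=1 B=0 C=0)
Step 4: fill(A) -> (A=5 B=0 C=0)
Step 5: pour(A -> B) -> (A=0 B=5 C=0)
Step 6: pour(B -> C) -> (A=0 B=0 C=5)
Step 7: fill(A) -> (A=5 B=0 C=5)
Step 8: fill(C) -> (A=5 B=0 C=12)
Step 9: pour(A -> B) -> (A=0 B=5 C=12)

Answer: 0 5 12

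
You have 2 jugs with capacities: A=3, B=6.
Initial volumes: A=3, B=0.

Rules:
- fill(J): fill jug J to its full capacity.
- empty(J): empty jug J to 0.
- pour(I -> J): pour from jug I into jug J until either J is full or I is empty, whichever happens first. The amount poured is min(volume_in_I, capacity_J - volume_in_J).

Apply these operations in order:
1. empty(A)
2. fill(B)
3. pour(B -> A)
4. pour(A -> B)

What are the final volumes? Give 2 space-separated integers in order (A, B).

Answer: 0 6

Derivation:
Step 1: empty(A) -> (A=0 B=0)
Step 2: fill(B) -> (A=0 B=6)
Step 3: pour(B -> A) -> (A=3 B=3)
Step 4: pour(A -> B) -> (A=0 B=6)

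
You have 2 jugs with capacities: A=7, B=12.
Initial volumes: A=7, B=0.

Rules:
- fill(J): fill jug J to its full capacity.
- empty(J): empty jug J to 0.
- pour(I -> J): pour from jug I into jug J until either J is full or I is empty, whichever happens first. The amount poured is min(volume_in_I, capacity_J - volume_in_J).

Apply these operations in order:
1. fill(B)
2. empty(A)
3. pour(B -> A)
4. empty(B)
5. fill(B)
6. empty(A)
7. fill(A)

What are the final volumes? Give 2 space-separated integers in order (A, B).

Answer: 7 12

Derivation:
Step 1: fill(B) -> (A=7 B=12)
Step 2: empty(A) -> (A=0 B=12)
Step 3: pour(B -> A) -> (A=7 B=5)
Step 4: empty(B) -> (A=7 B=0)
Step 5: fill(B) -> (A=7 B=12)
Step 6: empty(A) -> (A=0 B=12)
Step 7: fill(A) -> (A=7 B=12)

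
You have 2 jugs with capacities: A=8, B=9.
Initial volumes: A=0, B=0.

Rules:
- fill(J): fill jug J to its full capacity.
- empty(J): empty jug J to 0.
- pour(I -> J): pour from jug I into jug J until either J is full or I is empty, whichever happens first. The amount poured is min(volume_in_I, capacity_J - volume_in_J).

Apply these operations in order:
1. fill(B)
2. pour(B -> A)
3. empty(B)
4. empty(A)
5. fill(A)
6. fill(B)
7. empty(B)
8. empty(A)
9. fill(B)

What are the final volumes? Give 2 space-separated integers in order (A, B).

Step 1: fill(B) -> (A=0 B=9)
Step 2: pour(B -> A) -> (A=8 B=1)
Step 3: empty(B) -> (A=8 B=0)
Step 4: empty(A) -> (A=0 B=0)
Step 5: fill(A) -> (A=8 B=0)
Step 6: fill(B) -> (A=8 B=9)
Step 7: empty(B) -> (A=8 B=0)
Step 8: empty(A) -> (A=0 B=0)
Step 9: fill(B) -> (A=0 B=9)

Answer: 0 9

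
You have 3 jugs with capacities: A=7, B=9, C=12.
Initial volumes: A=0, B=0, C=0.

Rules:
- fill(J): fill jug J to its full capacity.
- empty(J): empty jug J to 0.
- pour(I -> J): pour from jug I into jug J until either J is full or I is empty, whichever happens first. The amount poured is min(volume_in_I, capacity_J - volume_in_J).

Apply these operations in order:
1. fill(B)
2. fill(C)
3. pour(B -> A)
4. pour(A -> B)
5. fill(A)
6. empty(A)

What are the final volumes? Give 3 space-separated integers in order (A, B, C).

Answer: 0 9 12

Derivation:
Step 1: fill(B) -> (A=0 B=9 C=0)
Step 2: fill(C) -> (A=0 B=9 C=12)
Step 3: pour(B -> A) -> (A=7 B=2 C=12)
Step 4: pour(A -> B) -> (A=0 B=9 C=12)
Step 5: fill(A) -> (A=7 B=9 C=12)
Step 6: empty(A) -> (A=0 B=9 C=12)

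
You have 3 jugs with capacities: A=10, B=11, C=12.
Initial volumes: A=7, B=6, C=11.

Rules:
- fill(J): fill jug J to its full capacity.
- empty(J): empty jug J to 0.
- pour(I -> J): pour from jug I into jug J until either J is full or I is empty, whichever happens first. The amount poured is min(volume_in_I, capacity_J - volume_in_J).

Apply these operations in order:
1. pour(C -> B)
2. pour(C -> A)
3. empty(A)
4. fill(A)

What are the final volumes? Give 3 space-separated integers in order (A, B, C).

Step 1: pour(C -> B) -> (A=7 B=11 C=6)
Step 2: pour(C -> A) -> (A=10 B=11 C=3)
Step 3: empty(A) -> (A=0 B=11 C=3)
Step 4: fill(A) -> (A=10 B=11 C=3)

Answer: 10 11 3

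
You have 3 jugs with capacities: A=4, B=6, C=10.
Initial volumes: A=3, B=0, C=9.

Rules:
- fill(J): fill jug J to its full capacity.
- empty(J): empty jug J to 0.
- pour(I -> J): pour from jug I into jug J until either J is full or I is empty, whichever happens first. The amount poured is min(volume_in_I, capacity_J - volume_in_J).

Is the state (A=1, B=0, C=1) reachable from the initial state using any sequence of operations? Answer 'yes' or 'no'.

Answer: yes

Derivation:
BFS from (A=3, B=0, C=9):
  1. pour(A -> B) -> (A=0 B=3 C=9)
  2. pour(C -> A) -> (A=4 B=3 C=5)
  3. empty(A) -> (A=0 B=3 C=5)
  4. pour(C -> A) -> (A=4 B=3 C=1)
  5. pour(A -> B) -> (A=1 B=6 C=1)
  6. empty(B) -> (A=1 B=0 C=1)
Target reached → yes.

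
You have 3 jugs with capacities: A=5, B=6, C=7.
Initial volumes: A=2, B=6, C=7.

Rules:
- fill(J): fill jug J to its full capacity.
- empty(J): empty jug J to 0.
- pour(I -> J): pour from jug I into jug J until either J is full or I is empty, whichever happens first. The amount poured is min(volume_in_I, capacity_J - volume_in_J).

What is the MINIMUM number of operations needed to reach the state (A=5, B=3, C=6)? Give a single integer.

Answer: 4

Derivation:
BFS from (A=2, B=6, C=7). One shortest path:
  1. empty(C) -> (A=2 B=6 C=0)
  2. pour(B -> C) -> (A=2 B=0 C=6)
  3. fill(B) -> (A=2 B=6 C=6)
  4. pour(B -> A) -> (A=5 B=3 C=6)
Reached target in 4 moves.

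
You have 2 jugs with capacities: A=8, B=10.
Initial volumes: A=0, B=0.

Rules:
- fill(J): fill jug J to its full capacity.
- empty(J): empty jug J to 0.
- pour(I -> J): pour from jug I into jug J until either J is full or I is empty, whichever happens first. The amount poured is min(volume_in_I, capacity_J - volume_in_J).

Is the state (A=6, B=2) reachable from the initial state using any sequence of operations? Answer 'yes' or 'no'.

BFS explored all 18 reachable states.
Reachable set includes: (0,0), (0,2), (0,4), (0,6), (0,8), (0,10), (2,0), (2,10), (4,0), (4,10), (6,0), (6,10) ...
Target (A=6, B=2) not in reachable set → no.

Answer: no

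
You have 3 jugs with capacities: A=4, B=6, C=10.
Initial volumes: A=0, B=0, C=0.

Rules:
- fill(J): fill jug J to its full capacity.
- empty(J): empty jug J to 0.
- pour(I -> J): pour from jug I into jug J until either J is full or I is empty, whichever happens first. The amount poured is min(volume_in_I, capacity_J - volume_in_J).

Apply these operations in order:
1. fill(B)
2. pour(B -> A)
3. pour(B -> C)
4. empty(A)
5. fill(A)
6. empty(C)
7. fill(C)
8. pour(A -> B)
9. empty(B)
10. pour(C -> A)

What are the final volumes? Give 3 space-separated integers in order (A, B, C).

Answer: 4 0 6

Derivation:
Step 1: fill(B) -> (A=0 B=6 C=0)
Step 2: pour(B -> A) -> (A=4 B=2 C=0)
Step 3: pour(B -> C) -> (A=4 B=0 C=2)
Step 4: empty(A) -> (A=0 B=0 C=2)
Step 5: fill(A) -> (A=4 B=0 C=2)
Step 6: empty(C) -> (A=4 B=0 C=0)
Step 7: fill(C) -> (A=4 B=0 C=10)
Step 8: pour(A -> B) -> (A=0 B=4 C=10)
Step 9: empty(B) -> (A=0 B=0 C=10)
Step 10: pour(C -> A) -> (A=4 B=0 C=6)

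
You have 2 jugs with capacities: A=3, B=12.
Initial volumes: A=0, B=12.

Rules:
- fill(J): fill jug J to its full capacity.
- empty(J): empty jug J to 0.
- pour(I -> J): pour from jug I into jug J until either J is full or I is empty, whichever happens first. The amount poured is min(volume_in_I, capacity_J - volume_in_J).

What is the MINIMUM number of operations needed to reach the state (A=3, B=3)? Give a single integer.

Answer: 4

Derivation:
BFS from (A=0, B=12). One shortest path:
  1. fill(A) -> (A=3 B=12)
  2. empty(B) -> (A=3 B=0)
  3. pour(A -> B) -> (A=0 B=3)
  4. fill(A) -> (A=3 B=3)
Reached target in 4 moves.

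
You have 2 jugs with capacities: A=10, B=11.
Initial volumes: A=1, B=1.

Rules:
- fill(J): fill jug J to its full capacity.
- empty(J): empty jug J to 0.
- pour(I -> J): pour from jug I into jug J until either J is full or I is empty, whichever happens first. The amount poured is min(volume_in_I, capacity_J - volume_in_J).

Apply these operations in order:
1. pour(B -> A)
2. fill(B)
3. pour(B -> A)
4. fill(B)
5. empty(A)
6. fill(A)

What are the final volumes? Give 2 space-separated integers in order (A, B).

Step 1: pour(B -> A) -> (A=2 B=0)
Step 2: fill(B) -> (A=2 B=11)
Step 3: pour(B -> A) -> (A=10 B=3)
Step 4: fill(B) -> (A=10 B=11)
Step 5: empty(A) -> (A=0 B=11)
Step 6: fill(A) -> (A=10 B=11)

Answer: 10 11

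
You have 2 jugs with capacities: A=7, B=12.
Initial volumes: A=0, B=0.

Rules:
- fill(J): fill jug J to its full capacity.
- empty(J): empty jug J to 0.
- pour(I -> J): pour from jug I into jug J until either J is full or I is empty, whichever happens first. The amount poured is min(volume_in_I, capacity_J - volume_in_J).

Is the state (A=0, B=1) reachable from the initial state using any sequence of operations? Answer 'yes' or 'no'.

Answer: yes

Derivation:
BFS from (A=0, B=0):
  1. fill(B) -> (A=0 B=12)
  2. pour(B -> A) -> (A=7 B=5)
  3. empty(A) -> (A=0 B=5)
  4. pour(B -> A) -> (A=5 B=0)
  5. fill(B) -> (A=5 B=12)
  6. pour(B -> A) -> (A=7 B=10)
  7. empty(A) -> (A=0 B=10)
  8. pour(B -> A) -> (A=7 B=3)
  9. empty(A) -> (A=0 B=3)
  10. pour(B -> A) -> (A=3 B=0)
  11. fill(B) -> (A=3 B=12)
  12. pour(B -> A) -> (A=7 B=8)
  13. empty(A) -> (A=0 B=8)
  14. pour(B -> A) -> (A=7 B=1)
  15. empty(A) -> (A=0 B=1)
Target reached → yes.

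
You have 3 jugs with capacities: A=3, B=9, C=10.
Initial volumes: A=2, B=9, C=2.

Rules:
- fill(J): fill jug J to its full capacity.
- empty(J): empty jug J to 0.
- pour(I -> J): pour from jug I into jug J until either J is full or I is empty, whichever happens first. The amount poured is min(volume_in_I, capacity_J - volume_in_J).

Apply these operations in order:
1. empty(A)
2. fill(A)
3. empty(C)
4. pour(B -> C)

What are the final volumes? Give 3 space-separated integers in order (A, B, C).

Step 1: empty(A) -> (A=0 B=9 C=2)
Step 2: fill(A) -> (A=3 B=9 C=2)
Step 3: empty(C) -> (A=3 B=9 C=0)
Step 4: pour(B -> C) -> (A=3 B=0 C=9)

Answer: 3 0 9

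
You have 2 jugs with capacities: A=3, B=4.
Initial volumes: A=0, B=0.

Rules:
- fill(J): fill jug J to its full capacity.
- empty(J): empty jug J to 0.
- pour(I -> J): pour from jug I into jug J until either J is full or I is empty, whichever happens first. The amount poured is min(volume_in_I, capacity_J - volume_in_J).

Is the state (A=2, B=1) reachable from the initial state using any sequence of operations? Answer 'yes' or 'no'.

Answer: no

Derivation:
BFS explored all 14 reachable states.
Reachable set includes: (0,0), (0,1), (0,2), (0,3), (0,4), (1,0), (1,4), (2,0), (2,4), (3,0), (3,1), (3,2) ...
Target (A=2, B=1) not in reachable set → no.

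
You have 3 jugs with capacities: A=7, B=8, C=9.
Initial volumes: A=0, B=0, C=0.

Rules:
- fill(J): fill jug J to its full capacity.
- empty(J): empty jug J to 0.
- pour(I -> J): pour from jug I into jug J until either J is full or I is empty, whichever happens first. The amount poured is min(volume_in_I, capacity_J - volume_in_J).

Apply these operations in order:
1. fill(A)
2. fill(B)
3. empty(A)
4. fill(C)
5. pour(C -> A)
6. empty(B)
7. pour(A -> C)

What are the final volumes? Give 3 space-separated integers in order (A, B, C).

Answer: 0 0 9

Derivation:
Step 1: fill(A) -> (A=7 B=0 C=0)
Step 2: fill(B) -> (A=7 B=8 C=0)
Step 3: empty(A) -> (A=0 B=8 C=0)
Step 4: fill(C) -> (A=0 B=8 C=9)
Step 5: pour(C -> A) -> (A=7 B=8 C=2)
Step 6: empty(B) -> (A=7 B=0 C=2)
Step 7: pour(A -> C) -> (A=0 B=0 C=9)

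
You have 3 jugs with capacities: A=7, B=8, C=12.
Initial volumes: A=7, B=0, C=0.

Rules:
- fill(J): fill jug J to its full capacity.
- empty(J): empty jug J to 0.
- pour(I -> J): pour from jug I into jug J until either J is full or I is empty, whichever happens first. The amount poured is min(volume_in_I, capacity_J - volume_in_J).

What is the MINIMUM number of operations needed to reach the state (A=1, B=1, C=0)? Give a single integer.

BFS from (A=7, B=0, C=0). One shortest path:
  1. pour(A -> B) -> (A=0 B=7 C=0)
  2. fill(A) -> (A=7 B=7 C=0)
  3. pour(A -> B) -> (A=6 B=8 C=0)
  4. pour(A -> C) -> (A=0 B=8 C=6)
  5. pour(B -> A) -> (A=7 B=1 C=6)
  6. pour(A -> C) -> (A=1 B=1 C=12)
  7. empty(C) -> (A=1 B=1 C=0)
Reached target in 7 moves.

Answer: 7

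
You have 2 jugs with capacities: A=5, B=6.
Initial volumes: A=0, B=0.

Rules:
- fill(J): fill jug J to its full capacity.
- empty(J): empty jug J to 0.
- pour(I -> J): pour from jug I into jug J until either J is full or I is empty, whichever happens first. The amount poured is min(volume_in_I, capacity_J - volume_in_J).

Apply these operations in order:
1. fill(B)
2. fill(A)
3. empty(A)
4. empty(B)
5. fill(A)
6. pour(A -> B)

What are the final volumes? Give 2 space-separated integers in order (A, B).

Step 1: fill(B) -> (A=0 B=6)
Step 2: fill(A) -> (A=5 B=6)
Step 3: empty(A) -> (A=0 B=6)
Step 4: empty(B) -> (A=0 B=0)
Step 5: fill(A) -> (A=5 B=0)
Step 6: pour(A -> B) -> (A=0 B=5)

Answer: 0 5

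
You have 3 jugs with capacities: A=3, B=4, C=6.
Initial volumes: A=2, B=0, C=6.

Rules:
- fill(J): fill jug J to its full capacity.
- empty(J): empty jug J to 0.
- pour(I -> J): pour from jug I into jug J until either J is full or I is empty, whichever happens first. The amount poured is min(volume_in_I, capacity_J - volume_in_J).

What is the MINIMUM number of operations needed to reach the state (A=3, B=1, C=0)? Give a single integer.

Answer: 4

Derivation:
BFS from (A=2, B=0, C=6). One shortest path:
  1. empty(A) -> (A=0 B=0 C=6)
  2. fill(B) -> (A=0 B=4 C=6)
  3. empty(C) -> (A=0 B=4 C=0)
  4. pour(B -> A) -> (A=3 B=1 C=0)
Reached target in 4 moves.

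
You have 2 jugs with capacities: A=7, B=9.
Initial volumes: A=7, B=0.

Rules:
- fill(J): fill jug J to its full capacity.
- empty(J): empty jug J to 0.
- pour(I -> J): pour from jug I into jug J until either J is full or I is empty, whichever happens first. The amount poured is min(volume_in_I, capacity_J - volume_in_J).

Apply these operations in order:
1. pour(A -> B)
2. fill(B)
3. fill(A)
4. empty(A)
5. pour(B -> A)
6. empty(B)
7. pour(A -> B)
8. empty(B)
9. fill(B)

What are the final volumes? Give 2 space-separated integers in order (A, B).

Step 1: pour(A -> B) -> (A=0 B=7)
Step 2: fill(B) -> (A=0 B=9)
Step 3: fill(A) -> (A=7 B=9)
Step 4: empty(A) -> (A=0 B=9)
Step 5: pour(B -> A) -> (A=7 B=2)
Step 6: empty(B) -> (A=7 B=0)
Step 7: pour(A -> B) -> (A=0 B=7)
Step 8: empty(B) -> (A=0 B=0)
Step 9: fill(B) -> (A=0 B=9)

Answer: 0 9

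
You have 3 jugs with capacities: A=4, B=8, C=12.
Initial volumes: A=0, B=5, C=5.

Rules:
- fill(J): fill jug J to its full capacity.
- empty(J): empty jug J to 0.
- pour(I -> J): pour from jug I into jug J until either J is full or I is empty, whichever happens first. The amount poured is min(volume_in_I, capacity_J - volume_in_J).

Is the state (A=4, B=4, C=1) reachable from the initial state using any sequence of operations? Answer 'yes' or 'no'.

BFS from (A=0, B=5, C=5):
  1. fill(A) -> (A=4 B=5 C=5)
  2. empty(B) -> (A=4 B=0 C=5)
  3. pour(A -> B) -> (A=0 B=4 C=5)
  4. pour(C -> A) -> (A=4 B=4 C=1)
Target reached → yes.

Answer: yes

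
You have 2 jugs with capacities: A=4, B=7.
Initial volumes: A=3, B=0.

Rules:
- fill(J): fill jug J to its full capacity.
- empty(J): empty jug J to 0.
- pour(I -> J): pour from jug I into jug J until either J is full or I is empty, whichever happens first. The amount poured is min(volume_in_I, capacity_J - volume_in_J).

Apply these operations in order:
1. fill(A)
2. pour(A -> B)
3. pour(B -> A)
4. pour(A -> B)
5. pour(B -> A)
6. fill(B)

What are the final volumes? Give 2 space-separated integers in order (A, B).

Step 1: fill(A) -> (A=4 B=0)
Step 2: pour(A -> B) -> (A=0 B=4)
Step 3: pour(B -> A) -> (A=4 B=0)
Step 4: pour(A -> B) -> (A=0 B=4)
Step 5: pour(B -> A) -> (A=4 B=0)
Step 6: fill(B) -> (A=4 B=7)

Answer: 4 7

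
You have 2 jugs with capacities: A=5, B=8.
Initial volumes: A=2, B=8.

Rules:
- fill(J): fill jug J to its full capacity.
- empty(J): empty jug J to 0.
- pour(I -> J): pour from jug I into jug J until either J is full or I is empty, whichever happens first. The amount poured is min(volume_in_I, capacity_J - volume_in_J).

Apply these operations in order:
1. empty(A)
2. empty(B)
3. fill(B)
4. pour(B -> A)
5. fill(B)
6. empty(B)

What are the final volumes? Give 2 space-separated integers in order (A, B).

Step 1: empty(A) -> (A=0 B=8)
Step 2: empty(B) -> (A=0 B=0)
Step 3: fill(B) -> (A=0 B=8)
Step 4: pour(B -> A) -> (A=5 B=3)
Step 5: fill(B) -> (A=5 B=8)
Step 6: empty(B) -> (A=5 B=0)

Answer: 5 0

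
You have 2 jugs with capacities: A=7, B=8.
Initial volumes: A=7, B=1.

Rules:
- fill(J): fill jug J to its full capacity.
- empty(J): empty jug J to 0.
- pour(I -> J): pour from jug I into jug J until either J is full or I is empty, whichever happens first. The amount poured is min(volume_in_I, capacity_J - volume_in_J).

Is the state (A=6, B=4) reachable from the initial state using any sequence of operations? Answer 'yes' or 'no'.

Answer: no

Derivation:
BFS explored all 30 reachable states.
Reachable set includes: (0,0), (0,1), (0,2), (0,3), (0,4), (0,5), (0,6), (0,7), (0,8), (1,0), (1,8), (2,0) ...
Target (A=6, B=4) not in reachable set → no.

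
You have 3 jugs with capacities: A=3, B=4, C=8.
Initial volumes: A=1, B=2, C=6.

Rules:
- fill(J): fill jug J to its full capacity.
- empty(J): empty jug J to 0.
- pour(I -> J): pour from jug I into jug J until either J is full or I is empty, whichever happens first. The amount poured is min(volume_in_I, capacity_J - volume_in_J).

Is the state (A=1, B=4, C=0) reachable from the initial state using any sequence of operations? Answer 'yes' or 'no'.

BFS from (A=1, B=2, C=6):
  1. fill(B) -> (A=1 B=4 C=6)
  2. empty(C) -> (A=1 B=4 C=0)
Target reached → yes.

Answer: yes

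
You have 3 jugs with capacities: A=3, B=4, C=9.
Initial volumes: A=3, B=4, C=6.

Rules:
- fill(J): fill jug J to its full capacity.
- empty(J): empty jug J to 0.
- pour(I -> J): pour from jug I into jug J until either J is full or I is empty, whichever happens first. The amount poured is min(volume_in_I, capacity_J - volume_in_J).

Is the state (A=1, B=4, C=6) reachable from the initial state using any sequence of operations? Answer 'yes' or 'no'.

Answer: yes

Derivation:
BFS from (A=3, B=4, C=6):
  1. empty(A) -> (A=0 B=4 C=6)
  2. pour(B -> A) -> (A=3 B=1 C=6)
  3. empty(A) -> (A=0 B=1 C=6)
  4. pour(B -> A) -> (A=1 B=0 C=6)
  5. fill(B) -> (A=1 B=4 C=6)
Target reached → yes.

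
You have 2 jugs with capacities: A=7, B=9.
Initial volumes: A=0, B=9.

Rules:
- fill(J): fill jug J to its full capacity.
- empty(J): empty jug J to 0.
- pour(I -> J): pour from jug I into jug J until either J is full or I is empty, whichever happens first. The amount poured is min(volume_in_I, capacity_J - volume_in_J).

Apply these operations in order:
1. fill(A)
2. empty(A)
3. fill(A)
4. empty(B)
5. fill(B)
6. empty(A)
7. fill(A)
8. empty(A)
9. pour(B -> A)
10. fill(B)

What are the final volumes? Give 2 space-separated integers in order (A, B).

Answer: 7 9

Derivation:
Step 1: fill(A) -> (A=7 B=9)
Step 2: empty(A) -> (A=0 B=9)
Step 3: fill(A) -> (A=7 B=9)
Step 4: empty(B) -> (A=7 B=0)
Step 5: fill(B) -> (A=7 B=9)
Step 6: empty(A) -> (A=0 B=9)
Step 7: fill(A) -> (A=7 B=9)
Step 8: empty(A) -> (A=0 B=9)
Step 9: pour(B -> A) -> (A=7 B=2)
Step 10: fill(B) -> (A=7 B=9)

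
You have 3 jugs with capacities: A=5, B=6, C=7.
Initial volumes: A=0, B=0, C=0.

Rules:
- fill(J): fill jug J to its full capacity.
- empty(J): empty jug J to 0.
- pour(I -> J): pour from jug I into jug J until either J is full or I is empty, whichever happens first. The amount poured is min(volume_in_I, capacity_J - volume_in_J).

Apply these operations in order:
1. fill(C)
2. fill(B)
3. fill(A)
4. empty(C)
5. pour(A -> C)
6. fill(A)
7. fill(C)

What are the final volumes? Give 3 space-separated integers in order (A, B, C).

Step 1: fill(C) -> (A=0 B=0 C=7)
Step 2: fill(B) -> (A=0 B=6 C=7)
Step 3: fill(A) -> (A=5 B=6 C=7)
Step 4: empty(C) -> (A=5 B=6 C=0)
Step 5: pour(A -> C) -> (A=0 B=6 C=5)
Step 6: fill(A) -> (A=5 B=6 C=5)
Step 7: fill(C) -> (A=5 B=6 C=7)

Answer: 5 6 7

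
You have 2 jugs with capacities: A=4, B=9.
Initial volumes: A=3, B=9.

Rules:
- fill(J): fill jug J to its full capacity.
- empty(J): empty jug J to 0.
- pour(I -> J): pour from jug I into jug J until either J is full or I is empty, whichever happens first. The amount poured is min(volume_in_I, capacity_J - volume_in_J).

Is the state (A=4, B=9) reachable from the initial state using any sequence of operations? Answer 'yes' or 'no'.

BFS from (A=3, B=9):
  1. fill(A) -> (A=4 B=9)
Target reached → yes.

Answer: yes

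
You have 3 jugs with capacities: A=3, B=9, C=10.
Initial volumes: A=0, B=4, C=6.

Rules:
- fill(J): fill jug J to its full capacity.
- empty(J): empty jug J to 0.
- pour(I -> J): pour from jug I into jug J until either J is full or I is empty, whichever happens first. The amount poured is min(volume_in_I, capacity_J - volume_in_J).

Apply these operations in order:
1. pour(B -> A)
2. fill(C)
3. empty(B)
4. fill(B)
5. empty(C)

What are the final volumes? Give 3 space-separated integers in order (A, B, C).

Step 1: pour(B -> A) -> (A=3 B=1 C=6)
Step 2: fill(C) -> (A=3 B=1 C=10)
Step 3: empty(B) -> (A=3 B=0 C=10)
Step 4: fill(B) -> (A=3 B=9 C=10)
Step 5: empty(C) -> (A=3 B=9 C=0)

Answer: 3 9 0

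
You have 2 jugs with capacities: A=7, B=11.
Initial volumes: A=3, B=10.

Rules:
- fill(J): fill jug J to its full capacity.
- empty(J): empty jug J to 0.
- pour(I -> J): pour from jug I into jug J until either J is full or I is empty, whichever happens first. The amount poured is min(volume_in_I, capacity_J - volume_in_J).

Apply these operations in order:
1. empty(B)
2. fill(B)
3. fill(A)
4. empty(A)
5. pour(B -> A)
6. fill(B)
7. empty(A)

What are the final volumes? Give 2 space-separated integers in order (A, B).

Answer: 0 11

Derivation:
Step 1: empty(B) -> (A=3 B=0)
Step 2: fill(B) -> (A=3 B=11)
Step 3: fill(A) -> (A=7 B=11)
Step 4: empty(A) -> (A=0 B=11)
Step 5: pour(B -> A) -> (A=7 B=4)
Step 6: fill(B) -> (A=7 B=11)
Step 7: empty(A) -> (A=0 B=11)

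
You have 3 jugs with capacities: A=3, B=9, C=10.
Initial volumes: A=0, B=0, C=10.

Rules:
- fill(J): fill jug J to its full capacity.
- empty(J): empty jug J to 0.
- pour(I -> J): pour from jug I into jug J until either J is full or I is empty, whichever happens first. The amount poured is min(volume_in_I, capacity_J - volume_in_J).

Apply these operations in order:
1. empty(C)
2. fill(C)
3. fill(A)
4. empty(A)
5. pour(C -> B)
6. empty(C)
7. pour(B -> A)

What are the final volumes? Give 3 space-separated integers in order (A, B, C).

Answer: 3 6 0

Derivation:
Step 1: empty(C) -> (A=0 B=0 C=0)
Step 2: fill(C) -> (A=0 B=0 C=10)
Step 3: fill(A) -> (A=3 B=0 C=10)
Step 4: empty(A) -> (A=0 B=0 C=10)
Step 5: pour(C -> B) -> (A=0 B=9 C=1)
Step 6: empty(C) -> (A=0 B=9 C=0)
Step 7: pour(B -> A) -> (A=3 B=6 C=0)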